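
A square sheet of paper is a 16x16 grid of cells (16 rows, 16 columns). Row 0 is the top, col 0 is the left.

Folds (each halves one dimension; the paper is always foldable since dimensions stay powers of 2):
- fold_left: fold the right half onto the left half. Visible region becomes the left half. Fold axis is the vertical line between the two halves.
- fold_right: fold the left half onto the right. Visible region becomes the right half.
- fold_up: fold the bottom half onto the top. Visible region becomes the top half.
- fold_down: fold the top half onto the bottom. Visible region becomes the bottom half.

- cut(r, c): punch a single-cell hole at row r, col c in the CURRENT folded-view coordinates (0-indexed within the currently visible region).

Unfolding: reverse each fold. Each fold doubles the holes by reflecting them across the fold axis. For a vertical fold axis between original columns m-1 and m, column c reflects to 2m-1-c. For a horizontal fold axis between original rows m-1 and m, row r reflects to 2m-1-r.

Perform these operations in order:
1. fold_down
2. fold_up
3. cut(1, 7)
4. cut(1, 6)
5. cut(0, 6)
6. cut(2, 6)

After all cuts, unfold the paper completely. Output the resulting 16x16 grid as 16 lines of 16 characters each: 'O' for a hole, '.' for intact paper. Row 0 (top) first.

Op 1 fold_down: fold axis h@8; visible region now rows[8,16) x cols[0,16) = 8x16
Op 2 fold_up: fold axis h@12; visible region now rows[8,12) x cols[0,16) = 4x16
Op 3 cut(1, 7): punch at orig (9,7); cuts so far [(9, 7)]; region rows[8,12) x cols[0,16) = 4x16
Op 4 cut(1, 6): punch at orig (9,6); cuts so far [(9, 6), (9, 7)]; region rows[8,12) x cols[0,16) = 4x16
Op 5 cut(0, 6): punch at orig (8,6); cuts so far [(8, 6), (9, 6), (9, 7)]; region rows[8,12) x cols[0,16) = 4x16
Op 6 cut(2, 6): punch at orig (10,6); cuts so far [(8, 6), (9, 6), (9, 7), (10, 6)]; region rows[8,12) x cols[0,16) = 4x16
Unfold 1 (reflect across h@12): 8 holes -> [(8, 6), (9, 6), (9, 7), (10, 6), (13, 6), (14, 6), (14, 7), (15, 6)]
Unfold 2 (reflect across h@8): 16 holes -> [(0, 6), (1, 6), (1, 7), (2, 6), (5, 6), (6, 6), (6, 7), (7, 6), (8, 6), (9, 6), (9, 7), (10, 6), (13, 6), (14, 6), (14, 7), (15, 6)]

Answer: ......O.........
......OO........
......O.........
................
................
......O.........
......OO........
......O.........
......O.........
......OO........
......O.........
................
................
......O.........
......OO........
......O.........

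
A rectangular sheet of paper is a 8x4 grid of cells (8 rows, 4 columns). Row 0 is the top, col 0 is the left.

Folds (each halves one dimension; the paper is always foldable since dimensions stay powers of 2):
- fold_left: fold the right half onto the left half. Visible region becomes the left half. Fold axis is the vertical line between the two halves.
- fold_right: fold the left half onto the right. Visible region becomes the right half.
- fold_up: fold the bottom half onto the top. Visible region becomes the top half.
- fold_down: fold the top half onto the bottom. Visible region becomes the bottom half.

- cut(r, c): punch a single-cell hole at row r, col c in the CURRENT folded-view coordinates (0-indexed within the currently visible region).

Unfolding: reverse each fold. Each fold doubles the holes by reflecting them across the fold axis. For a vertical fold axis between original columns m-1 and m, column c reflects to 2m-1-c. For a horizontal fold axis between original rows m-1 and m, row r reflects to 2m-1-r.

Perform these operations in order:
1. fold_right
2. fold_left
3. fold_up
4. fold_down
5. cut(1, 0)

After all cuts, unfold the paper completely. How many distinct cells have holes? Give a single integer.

Op 1 fold_right: fold axis v@2; visible region now rows[0,8) x cols[2,4) = 8x2
Op 2 fold_left: fold axis v@3; visible region now rows[0,8) x cols[2,3) = 8x1
Op 3 fold_up: fold axis h@4; visible region now rows[0,4) x cols[2,3) = 4x1
Op 4 fold_down: fold axis h@2; visible region now rows[2,4) x cols[2,3) = 2x1
Op 5 cut(1, 0): punch at orig (3,2); cuts so far [(3, 2)]; region rows[2,4) x cols[2,3) = 2x1
Unfold 1 (reflect across h@2): 2 holes -> [(0, 2), (3, 2)]
Unfold 2 (reflect across h@4): 4 holes -> [(0, 2), (3, 2), (4, 2), (7, 2)]
Unfold 3 (reflect across v@3): 8 holes -> [(0, 2), (0, 3), (3, 2), (3, 3), (4, 2), (4, 3), (7, 2), (7, 3)]
Unfold 4 (reflect across v@2): 16 holes -> [(0, 0), (0, 1), (0, 2), (0, 3), (3, 0), (3, 1), (3, 2), (3, 3), (4, 0), (4, 1), (4, 2), (4, 3), (7, 0), (7, 1), (7, 2), (7, 3)]

Answer: 16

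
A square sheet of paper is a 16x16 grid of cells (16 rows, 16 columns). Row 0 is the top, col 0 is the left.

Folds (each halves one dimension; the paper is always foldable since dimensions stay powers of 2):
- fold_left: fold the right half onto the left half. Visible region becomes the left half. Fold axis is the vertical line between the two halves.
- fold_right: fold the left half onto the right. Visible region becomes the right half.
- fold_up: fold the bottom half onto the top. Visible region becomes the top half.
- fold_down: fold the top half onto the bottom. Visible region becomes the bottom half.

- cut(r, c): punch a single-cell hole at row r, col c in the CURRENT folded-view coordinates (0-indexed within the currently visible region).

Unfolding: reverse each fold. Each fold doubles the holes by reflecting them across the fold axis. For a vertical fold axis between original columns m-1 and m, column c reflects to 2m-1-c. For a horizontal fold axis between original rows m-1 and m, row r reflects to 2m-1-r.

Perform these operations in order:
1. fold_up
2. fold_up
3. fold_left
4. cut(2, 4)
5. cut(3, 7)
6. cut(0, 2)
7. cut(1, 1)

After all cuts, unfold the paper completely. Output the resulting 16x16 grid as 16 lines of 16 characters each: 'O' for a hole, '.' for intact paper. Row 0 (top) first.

Answer: ..O..........O..
.O............O.
....O......O....
.......OO.......
.......OO.......
....O......O....
.O............O.
..O..........O..
..O..........O..
.O............O.
....O......O....
.......OO.......
.......OO.......
....O......O....
.O............O.
..O..........O..

Derivation:
Op 1 fold_up: fold axis h@8; visible region now rows[0,8) x cols[0,16) = 8x16
Op 2 fold_up: fold axis h@4; visible region now rows[0,4) x cols[0,16) = 4x16
Op 3 fold_left: fold axis v@8; visible region now rows[0,4) x cols[0,8) = 4x8
Op 4 cut(2, 4): punch at orig (2,4); cuts so far [(2, 4)]; region rows[0,4) x cols[0,8) = 4x8
Op 5 cut(3, 7): punch at orig (3,7); cuts so far [(2, 4), (3, 7)]; region rows[0,4) x cols[0,8) = 4x8
Op 6 cut(0, 2): punch at orig (0,2); cuts so far [(0, 2), (2, 4), (3, 7)]; region rows[0,4) x cols[0,8) = 4x8
Op 7 cut(1, 1): punch at orig (1,1); cuts so far [(0, 2), (1, 1), (2, 4), (3, 7)]; region rows[0,4) x cols[0,8) = 4x8
Unfold 1 (reflect across v@8): 8 holes -> [(0, 2), (0, 13), (1, 1), (1, 14), (2, 4), (2, 11), (3, 7), (3, 8)]
Unfold 2 (reflect across h@4): 16 holes -> [(0, 2), (0, 13), (1, 1), (1, 14), (2, 4), (2, 11), (3, 7), (3, 8), (4, 7), (4, 8), (5, 4), (5, 11), (6, 1), (6, 14), (7, 2), (7, 13)]
Unfold 3 (reflect across h@8): 32 holes -> [(0, 2), (0, 13), (1, 1), (1, 14), (2, 4), (2, 11), (3, 7), (3, 8), (4, 7), (4, 8), (5, 4), (5, 11), (6, 1), (6, 14), (7, 2), (7, 13), (8, 2), (8, 13), (9, 1), (9, 14), (10, 4), (10, 11), (11, 7), (11, 8), (12, 7), (12, 8), (13, 4), (13, 11), (14, 1), (14, 14), (15, 2), (15, 13)]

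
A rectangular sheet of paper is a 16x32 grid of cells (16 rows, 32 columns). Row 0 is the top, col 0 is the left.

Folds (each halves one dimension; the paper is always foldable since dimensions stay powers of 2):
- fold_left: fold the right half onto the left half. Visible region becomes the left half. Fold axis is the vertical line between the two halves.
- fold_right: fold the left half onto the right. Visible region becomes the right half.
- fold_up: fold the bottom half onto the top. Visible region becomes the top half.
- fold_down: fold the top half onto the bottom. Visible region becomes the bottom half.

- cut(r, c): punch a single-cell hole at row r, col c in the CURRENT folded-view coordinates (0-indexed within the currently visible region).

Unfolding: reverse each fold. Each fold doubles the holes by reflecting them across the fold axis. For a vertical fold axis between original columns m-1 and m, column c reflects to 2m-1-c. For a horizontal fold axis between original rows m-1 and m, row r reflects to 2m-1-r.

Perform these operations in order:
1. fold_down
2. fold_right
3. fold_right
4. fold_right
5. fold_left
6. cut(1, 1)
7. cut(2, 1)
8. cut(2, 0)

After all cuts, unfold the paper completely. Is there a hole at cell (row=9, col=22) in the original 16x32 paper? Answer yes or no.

Op 1 fold_down: fold axis h@8; visible region now rows[8,16) x cols[0,32) = 8x32
Op 2 fold_right: fold axis v@16; visible region now rows[8,16) x cols[16,32) = 8x16
Op 3 fold_right: fold axis v@24; visible region now rows[8,16) x cols[24,32) = 8x8
Op 4 fold_right: fold axis v@28; visible region now rows[8,16) x cols[28,32) = 8x4
Op 5 fold_left: fold axis v@30; visible region now rows[8,16) x cols[28,30) = 8x2
Op 6 cut(1, 1): punch at orig (9,29); cuts so far [(9, 29)]; region rows[8,16) x cols[28,30) = 8x2
Op 7 cut(2, 1): punch at orig (10,29); cuts so far [(9, 29), (10, 29)]; region rows[8,16) x cols[28,30) = 8x2
Op 8 cut(2, 0): punch at orig (10,28); cuts so far [(9, 29), (10, 28), (10, 29)]; region rows[8,16) x cols[28,30) = 8x2
Unfold 1 (reflect across v@30): 6 holes -> [(9, 29), (9, 30), (10, 28), (10, 29), (10, 30), (10, 31)]
Unfold 2 (reflect across v@28): 12 holes -> [(9, 25), (9, 26), (9, 29), (9, 30), (10, 24), (10, 25), (10, 26), (10, 27), (10, 28), (10, 29), (10, 30), (10, 31)]
Unfold 3 (reflect across v@24): 24 holes -> [(9, 17), (9, 18), (9, 21), (9, 22), (9, 25), (9, 26), (9, 29), (9, 30), (10, 16), (10, 17), (10, 18), (10, 19), (10, 20), (10, 21), (10, 22), (10, 23), (10, 24), (10, 25), (10, 26), (10, 27), (10, 28), (10, 29), (10, 30), (10, 31)]
Unfold 4 (reflect across v@16): 48 holes -> [(9, 1), (9, 2), (9, 5), (9, 6), (9, 9), (9, 10), (9, 13), (9, 14), (9, 17), (9, 18), (9, 21), (9, 22), (9, 25), (9, 26), (9, 29), (9, 30), (10, 0), (10, 1), (10, 2), (10, 3), (10, 4), (10, 5), (10, 6), (10, 7), (10, 8), (10, 9), (10, 10), (10, 11), (10, 12), (10, 13), (10, 14), (10, 15), (10, 16), (10, 17), (10, 18), (10, 19), (10, 20), (10, 21), (10, 22), (10, 23), (10, 24), (10, 25), (10, 26), (10, 27), (10, 28), (10, 29), (10, 30), (10, 31)]
Unfold 5 (reflect across h@8): 96 holes -> [(5, 0), (5, 1), (5, 2), (5, 3), (5, 4), (5, 5), (5, 6), (5, 7), (5, 8), (5, 9), (5, 10), (5, 11), (5, 12), (5, 13), (5, 14), (5, 15), (5, 16), (5, 17), (5, 18), (5, 19), (5, 20), (5, 21), (5, 22), (5, 23), (5, 24), (5, 25), (5, 26), (5, 27), (5, 28), (5, 29), (5, 30), (5, 31), (6, 1), (6, 2), (6, 5), (6, 6), (6, 9), (6, 10), (6, 13), (6, 14), (6, 17), (6, 18), (6, 21), (6, 22), (6, 25), (6, 26), (6, 29), (6, 30), (9, 1), (9, 2), (9, 5), (9, 6), (9, 9), (9, 10), (9, 13), (9, 14), (9, 17), (9, 18), (9, 21), (9, 22), (9, 25), (9, 26), (9, 29), (9, 30), (10, 0), (10, 1), (10, 2), (10, 3), (10, 4), (10, 5), (10, 6), (10, 7), (10, 8), (10, 9), (10, 10), (10, 11), (10, 12), (10, 13), (10, 14), (10, 15), (10, 16), (10, 17), (10, 18), (10, 19), (10, 20), (10, 21), (10, 22), (10, 23), (10, 24), (10, 25), (10, 26), (10, 27), (10, 28), (10, 29), (10, 30), (10, 31)]
Holes: [(5, 0), (5, 1), (5, 2), (5, 3), (5, 4), (5, 5), (5, 6), (5, 7), (5, 8), (5, 9), (5, 10), (5, 11), (5, 12), (5, 13), (5, 14), (5, 15), (5, 16), (5, 17), (5, 18), (5, 19), (5, 20), (5, 21), (5, 22), (5, 23), (5, 24), (5, 25), (5, 26), (5, 27), (5, 28), (5, 29), (5, 30), (5, 31), (6, 1), (6, 2), (6, 5), (6, 6), (6, 9), (6, 10), (6, 13), (6, 14), (6, 17), (6, 18), (6, 21), (6, 22), (6, 25), (6, 26), (6, 29), (6, 30), (9, 1), (9, 2), (9, 5), (9, 6), (9, 9), (9, 10), (9, 13), (9, 14), (9, 17), (9, 18), (9, 21), (9, 22), (9, 25), (9, 26), (9, 29), (9, 30), (10, 0), (10, 1), (10, 2), (10, 3), (10, 4), (10, 5), (10, 6), (10, 7), (10, 8), (10, 9), (10, 10), (10, 11), (10, 12), (10, 13), (10, 14), (10, 15), (10, 16), (10, 17), (10, 18), (10, 19), (10, 20), (10, 21), (10, 22), (10, 23), (10, 24), (10, 25), (10, 26), (10, 27), (10, 28), (10, 29), (10, 30), (10, 31)]

Answer: yes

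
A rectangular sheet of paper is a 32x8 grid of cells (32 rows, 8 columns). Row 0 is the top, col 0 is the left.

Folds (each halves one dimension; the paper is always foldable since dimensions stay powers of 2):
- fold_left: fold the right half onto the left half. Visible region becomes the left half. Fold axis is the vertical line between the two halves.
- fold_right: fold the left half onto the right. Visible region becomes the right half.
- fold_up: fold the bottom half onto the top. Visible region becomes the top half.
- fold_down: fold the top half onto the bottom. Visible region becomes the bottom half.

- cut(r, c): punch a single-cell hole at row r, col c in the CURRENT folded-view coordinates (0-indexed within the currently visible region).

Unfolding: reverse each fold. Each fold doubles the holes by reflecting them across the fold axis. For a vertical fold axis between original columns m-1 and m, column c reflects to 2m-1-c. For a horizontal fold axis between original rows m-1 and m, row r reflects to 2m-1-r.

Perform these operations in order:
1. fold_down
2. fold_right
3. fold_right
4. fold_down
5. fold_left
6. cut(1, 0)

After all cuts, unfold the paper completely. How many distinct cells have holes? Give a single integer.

Answer: 32

Derivation:
Op 1 fold_down: fold axis h@16; visible region now rows[16,32) x cols[0,8) = 16x8
Op 2 fold_right: fold axis v@4; visible region now rows[16,32) x cols[4,8) = 16x4
Op 3 fold_right: fold axis v@6; visible region now rows[16,32) x cols[6,8) = 16x2
Op 4 fold_down: fold axis h@24; visible region now rows[24,32) x cols[6,8) = 8x2
Op 5 fold_left: fold axis v@7; visible region now rows[24,32) x cols[6,7) = 8x1
Op 6 cut(1, 0): punch at orig (25,6); cuts so far [(25, 6)]; region rows[24,32) x cols[6,7) = 8x1
Unfold 1 (reflect across v@7): 2 holes -> [(25, 6), (25, 7)]
Unfold 2 (reflect across h@24): 4 holes -> [(22, 6), (22, 7), (25, 6), (25, 7)]
Unfold 3 (reflect across v@6): 8 holes -> [(22, 4), (22, 5), (22, 6), (22, 7), (25, 4), (25, 5), (25, 6), (25, 7)]
Unfold 4 (reflect across v@4): 16 holes -> [(22, 0), (22, 1), (22, 2), (22, 3), (22, 4), (22, 5), (22, 6), (22, 7), (25, 0), (25, 1), (25, 2), (25, 3), (25, 4), (25, 5), (25, 6), (25, 7)]
Unfold 5 (reflect across h@16): 32 holes -> [(6, 0), (6, 1), (6, 2), (6, 3), (6, 4), (6, 5), (6, 6), (6, 7), (9, 0), (9, 1), (9, 2), (9, 3), (9, 4), (9, 5), (9, 6), (9, 7), (22, 0), (22, 1), (22, 2), (22, 3), (22, 4), (22, 5), (22, 6), (22, 7), (25, 0), (25, 1), (25, 2), (25, 3), (25, 4), (25, 5), (25, 6), (25, 7)]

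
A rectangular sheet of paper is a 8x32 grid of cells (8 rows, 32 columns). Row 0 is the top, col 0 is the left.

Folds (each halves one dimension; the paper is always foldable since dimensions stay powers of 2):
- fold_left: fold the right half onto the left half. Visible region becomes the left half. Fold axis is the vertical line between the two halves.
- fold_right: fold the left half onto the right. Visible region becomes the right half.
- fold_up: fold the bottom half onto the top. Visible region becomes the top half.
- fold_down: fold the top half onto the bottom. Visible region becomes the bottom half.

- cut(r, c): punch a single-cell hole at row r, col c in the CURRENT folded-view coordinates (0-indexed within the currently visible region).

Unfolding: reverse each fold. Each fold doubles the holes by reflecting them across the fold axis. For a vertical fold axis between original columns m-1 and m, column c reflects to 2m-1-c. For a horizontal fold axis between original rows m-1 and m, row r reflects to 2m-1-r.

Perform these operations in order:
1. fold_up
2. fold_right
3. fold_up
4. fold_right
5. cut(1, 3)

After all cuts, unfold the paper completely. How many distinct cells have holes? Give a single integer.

Answer: 16

Derivation:
Op 1 fold_up: fold axis h@4; visible region now rows[0,4) x cols[0,32) = 4x32
Op 2 fold_right: fold axis v@16; visible region now rows[0,4) x cols[16,32) = 4x16
Op 3 fold_up: fold axis h@2; visible region now rows[0,2) x cols[16,32) = 2x16
Op 4 fold_right: fold axis v@24; visible region now rows[0,2) x cols[24,32) = 2x8
Op 5 cut(1, 3): punch at orig (1,27); cuts so far [(1, 27)]; region rows[0,2) x cols[24,32) = 2x8
Unfold 1 (reflect across v@24): 2 holes -> [(1, 20), (1, 27)]
Unfold 2 (reflect across h@2): 4 holes -> [(1, 20), (1, 27), (2, 20), (2, 27)]
Unfold 3 (reflect across v@16): 8 holes -> [(1, 4), (1, 11), (1, 20), (1, 27), (2, 4), (2, 11), (2, 20), (2, 27)]
Unfold 4 (reflect across h@4): 16 holes -> [(1, 4), (1, 11), (1, 20), (1, 27), (2, 4), (2, 11), (2, 20), (2, 27), (5, 4), (5, 11), (5, 20), (5, 27), (6, 4), (6, 11), (6, 20), (6, 27)]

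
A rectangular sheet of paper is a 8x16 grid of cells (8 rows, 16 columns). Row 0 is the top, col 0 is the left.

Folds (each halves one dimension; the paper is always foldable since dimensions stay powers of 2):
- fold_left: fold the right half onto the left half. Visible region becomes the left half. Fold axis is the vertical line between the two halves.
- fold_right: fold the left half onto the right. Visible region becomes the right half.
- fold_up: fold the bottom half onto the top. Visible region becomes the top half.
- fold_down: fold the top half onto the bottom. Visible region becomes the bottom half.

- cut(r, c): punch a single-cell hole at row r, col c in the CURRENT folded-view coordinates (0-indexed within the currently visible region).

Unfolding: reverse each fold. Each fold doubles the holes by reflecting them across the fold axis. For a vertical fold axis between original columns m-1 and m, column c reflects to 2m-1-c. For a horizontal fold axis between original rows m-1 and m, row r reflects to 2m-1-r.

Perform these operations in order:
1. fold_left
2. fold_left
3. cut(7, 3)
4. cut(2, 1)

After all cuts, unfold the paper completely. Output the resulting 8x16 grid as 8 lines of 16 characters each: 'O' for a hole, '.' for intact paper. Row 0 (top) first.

Op 1 fold_left: fold axis v@8; visible region now rows[0,8) x cols[0,8) = 8x8
Op 2 fold_left: fold axis v@4; visible region now rows[0,8) x cols[0,4) = 8x4
Op 3 cut(7, 3): punch at orig (7,3); cuts so far [(7, 3)]; region rows[0,8) x cols[0,4) = 8x4
Op 4 cut(2, 1): punch at orig (2,1); cuts so far [(2, 1), (7, 3)]; region rows[0,8) x cols[0,4) = 8x4
Unfold 1 (reflect across v@4): 4 holes -> [(2, 1), (2, 6), (7, 3), (7, 4)]
Unfold 2 (reflect across v@8): 8 holes -> [(2, 1), (2, 6), (2, 9), (2, 14), (7, 3), (7, 4), (7, 11), (7, 12)]

Answer: ................
................
.O....O..O....O.
................
................
................
................
...OO......OO...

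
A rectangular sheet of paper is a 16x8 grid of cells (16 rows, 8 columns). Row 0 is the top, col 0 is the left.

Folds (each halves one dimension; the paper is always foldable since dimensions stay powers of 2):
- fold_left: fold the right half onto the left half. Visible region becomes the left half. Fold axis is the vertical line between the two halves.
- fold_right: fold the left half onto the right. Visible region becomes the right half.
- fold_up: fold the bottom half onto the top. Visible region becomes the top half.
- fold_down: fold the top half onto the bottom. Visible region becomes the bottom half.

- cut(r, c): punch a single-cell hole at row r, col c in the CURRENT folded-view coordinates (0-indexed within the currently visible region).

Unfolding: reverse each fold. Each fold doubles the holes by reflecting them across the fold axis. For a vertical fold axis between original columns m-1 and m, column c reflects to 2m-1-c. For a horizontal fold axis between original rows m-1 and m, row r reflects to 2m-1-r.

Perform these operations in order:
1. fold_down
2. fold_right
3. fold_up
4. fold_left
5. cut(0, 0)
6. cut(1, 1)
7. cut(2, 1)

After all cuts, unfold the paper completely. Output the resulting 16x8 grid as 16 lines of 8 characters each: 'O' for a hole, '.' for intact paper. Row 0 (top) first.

Op 1 fold_down: fold axis h@8; visible region now rows[8,16) x cols[0,8) = 8x8
Op 2 fold_right: fold axis v@4; visible region now rows[8,16) x cols[4,8) = 8x4
Op 3 fold_up: fold axis h@12; visible region now rows[8,12) x cols[4,8) = 4x4
Op 4 fold_left: fold axis v@6; visible region now rows[8,12) x cols[4,6) = 4x2
Op 5 cut(0, 0): punch at orig (8,4); cuts so far [(8, 4)]; region rows[8,12) x cols[4,6) = 4x2
Op 6 cut(1, 1): punch at orig (9,5); cuts so far [(8, 4), (9, 5)]; region rows[8,12) x cols[4,6) = 4x2
Op 7 cut(2, 1): punch at orig (10,5); cuts so far [(8, 4), (9, 5), (10, 5)]; region rows[8,12) x cols[4,6) = 4x2
Unfold 1 (reflect across v@6): 6 holes -> [(8, 4), (8, 7), (9, 5), (9, 6), (10, 5), (10, 6)]
Unfold 2 (reflect across h@12): 12 holes -> [(8, 4), (8, 7), (9, 5), (9, 6), (10, 5), (10, 6), (13, 5), (13, 6), (14, 5), (14, 6), (15, 4), (15, 7)]
Unfold 3 (reflect across v@4): 24 holes -> [(8, 0), (8, 3), (8, 4), (8, 7), (9, 1), (9, 2), (9, 5), (9, 6), (10, 1), (10, 2), (10, 5), (10, 6), (13, 1), (13, 2), (13, 5), (13, 6), (14, 1), (14, 2), (14, 5), (14, 6), (15, 0), (15, 3), (15, 4), (15, 7)]
Unfold 4 (reflect across h@8): 48 holes -> [(0, 0), (0, 3), (0, 4), (0, 7), (1, 1), (1, 2), (1, 5), (1, 6), (2, 1), (2, 2), (2, 5), (2, 6), (5, 1), (5, 2), (5, 5), (5, 6), (6, 1), (6, 2), (6, 5), (6, 6), (7, 0), (7, 3), (7, 4), (7, 7), (8, 0), (8, 3), (8, 4), (8, 7), (9, 1), (9, 2), (9, 5), (9, 6), (10, 1), (10, 2), (10, 5), (10, 6), (13, 1), (13, 2), (13, 5), (13, 6), (14, 1), (14, 2), (14, 5), (14, 6), (15, 0), (15, 3), (15, 4), (15, 7)]

Answer: O..OO..O
.OO..OO.
.OO..OO.
........
........
.OO..OO.
.OO..OO.
O..OO..O
O..OO..O
.OO..OO.
.OO..OO.
........
........
.OO..OO.
.OO..OO.
O..OO..O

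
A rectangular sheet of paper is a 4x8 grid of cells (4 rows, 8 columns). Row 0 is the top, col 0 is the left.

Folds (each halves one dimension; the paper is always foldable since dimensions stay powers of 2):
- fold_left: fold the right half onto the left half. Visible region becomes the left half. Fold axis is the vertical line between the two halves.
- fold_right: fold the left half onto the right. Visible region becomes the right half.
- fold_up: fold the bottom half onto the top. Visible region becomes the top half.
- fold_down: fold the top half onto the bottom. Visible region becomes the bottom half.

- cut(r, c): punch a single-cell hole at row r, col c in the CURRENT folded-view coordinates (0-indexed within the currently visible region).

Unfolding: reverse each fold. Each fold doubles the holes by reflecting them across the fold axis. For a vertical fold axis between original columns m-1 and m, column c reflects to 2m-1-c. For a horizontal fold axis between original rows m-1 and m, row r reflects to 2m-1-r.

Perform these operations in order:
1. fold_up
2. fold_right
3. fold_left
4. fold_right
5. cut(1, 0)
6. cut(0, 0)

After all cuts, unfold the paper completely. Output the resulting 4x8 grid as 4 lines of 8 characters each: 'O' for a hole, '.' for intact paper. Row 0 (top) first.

Op 1 fold_up: fold axis h@2; visible region now rows[0,2) x cols[0,8) = 2x8
Op 2 fold_right: fold axis v@4; visible region now rows[0,2) x cols[4,8) = 2x4
Op 3 fold_left: fold axis v@6; visible region now rows[0,2) x cols[4,6) = 2x2
Op 4 fold_right: fold axis v@5; visible region now rows[0,2) x cols[5,6) = 2x1
Op 5 cut(1, 0): punch at orig (1,5); cuts so far [(1, 5)]; region rows[0,2) x cols[5,6) = 2x1
Op 6 cut(0, 0): punch at orig (0,5); cuts so far [(0, 5), (1, 5)]; region rows[0,2) x cols[5,6) = 2x1
Unfold 1 (reflect across v@5): 4 holes -> [(0, 4), (0, 5), (1, 4), (1, 5)]
Unfold 2 (reflect across v@6): 8 holes -> [(0, 4), (0, 5), (0, 6), (0, 7), (1, 4), (1, 5), (1, 6), (1, 7)]
Unfold 3 (reflect across v@4): 16 holes -> [(0, 0), (0, 1), (0, 2), (0, 3), (0, 4), (0, 5), (0, 6), (0, 7), (1, 0), (1, 1), (1, 2), (1, 3), (1, 4), (1, 5), (1, 6), (1, 7)]
Unfold 4 (reflect across h@2): 32 holes -> [(0, 0), (0, 1), (0, 2), (0, 3), (0, 4), (0, 5), (0, 6), (0, 7), (1, 0), (1, 1), (1, 2), (1, 3), (1, 4), (1, 5), (1, 6), (1, 7), (2, 0), (2, 1), (2, 2), (2, 3), (2, 4), (2, 5), (2, 6), (2, 7), (3, 0), (3, 1), (3, 2), (3, 3), (3, 4), (3, 5), (3, 6), (3, 7)]

Answer: OOOOOOOO
OOOOOOOO
OOOOOOOO
OOOOOOOO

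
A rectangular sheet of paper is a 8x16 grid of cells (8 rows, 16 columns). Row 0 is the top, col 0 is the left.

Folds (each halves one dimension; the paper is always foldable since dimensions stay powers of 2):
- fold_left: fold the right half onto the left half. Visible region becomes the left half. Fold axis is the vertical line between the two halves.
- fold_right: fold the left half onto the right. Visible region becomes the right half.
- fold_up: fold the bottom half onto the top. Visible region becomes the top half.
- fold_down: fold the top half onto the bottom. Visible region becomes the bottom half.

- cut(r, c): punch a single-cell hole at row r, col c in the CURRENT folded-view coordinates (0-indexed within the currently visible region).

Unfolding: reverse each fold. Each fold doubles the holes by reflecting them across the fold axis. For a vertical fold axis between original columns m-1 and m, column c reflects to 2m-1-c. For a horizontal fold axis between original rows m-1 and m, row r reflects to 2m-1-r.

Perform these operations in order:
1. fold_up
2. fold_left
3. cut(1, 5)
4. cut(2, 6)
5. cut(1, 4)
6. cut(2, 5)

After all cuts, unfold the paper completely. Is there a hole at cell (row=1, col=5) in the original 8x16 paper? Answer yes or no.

Answer: yes

Derivation:
Op 1 fold_up: fold axis h@4; visible region now rows[0,4) x cols[0,16) = 4x16
Op 2 fold_left: fold axis v@8; visible region now rows[0,4) x cols[0,8) = 4x8
Op 3 cut(1, 5): punch at orig (1,5); cuts so far [(1, 5)]; region rows[0,4) x cols[0,8) = 4x8
Op 4 cut(2, 6): punch at orig (2,6); cuts so far [(1, 5), (2, 6)]; region rows[0,4) x cols[0,8) = 4x8
Op 5 cut(1, 4): punch at orig (1,4); cuts so far [(1, 4), (1, 5), (2, 6)]; region rows[0,4) x cols[0,8) = 4x8
Op 6 cut(2, 5): punch at orig (2,5); cuts so far [(1, 4), (1, 5), (2, 5), (2, 6)]; region rows[0,4) x cols[0,8) = 4x8
Unfold 1 (reflect across v@8): 8 holes -> [(1, 4), (1, 5), (1, 10), (1, 11), (2, 5), (2, 6), (2, 9), (2, 10)]
Unfold 2 (reflect across h@4): 16 holes -> [(1, 4), (1, 5), (1, 10), (1, 11), (2, 5), (2, 6), (2, 9), (2, 10), (5, 5), (5, 6), (5, 9), (5, 10), (6, 4), (6, 5), (6, 10), (6, 11)]
Holes: [(1, 4), (1, 5), (1, 10), (1, 11), (2, 5), (2, 6), (2, 9), (2, 10), (5, 5), (5, 6), (5, 9), (5, 10), (6, 4), (6, 5), (6, 10), (6, 11)]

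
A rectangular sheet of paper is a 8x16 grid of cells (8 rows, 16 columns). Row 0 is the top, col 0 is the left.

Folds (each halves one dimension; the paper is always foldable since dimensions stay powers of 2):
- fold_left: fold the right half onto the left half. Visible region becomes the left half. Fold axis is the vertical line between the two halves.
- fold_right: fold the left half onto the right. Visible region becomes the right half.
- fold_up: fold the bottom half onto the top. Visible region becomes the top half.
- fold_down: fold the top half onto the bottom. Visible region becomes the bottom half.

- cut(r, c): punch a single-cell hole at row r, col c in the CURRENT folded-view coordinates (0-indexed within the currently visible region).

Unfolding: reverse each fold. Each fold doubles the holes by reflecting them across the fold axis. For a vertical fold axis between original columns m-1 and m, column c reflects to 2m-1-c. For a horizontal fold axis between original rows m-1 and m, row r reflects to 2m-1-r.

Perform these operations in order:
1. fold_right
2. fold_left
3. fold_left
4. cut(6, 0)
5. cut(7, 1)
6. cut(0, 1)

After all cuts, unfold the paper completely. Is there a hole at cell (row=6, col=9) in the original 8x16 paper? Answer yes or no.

Answer: no

Derivation:
Op 1 fold_right: fold axis v@8; visible region now rows[0,8) x cols[8,16) = 8x8
Op 2 fold_left: fold axis v@12; visible region now rows[0,8) x cols[8,12) = 8x4
Op 3 fold_left: fold axis v@10; visible region now rows[0,8) x cols[8,10) = 8x2
Op 4 cut(6, 0): punch at orig (6,8); cuts so far [(6, 8)]; region rows[0,8) x cols[8,10) = 8x2
Op 5 cut(7, 1): punch at orig (7,9); cuts so far [(6, 8), (7, 9)]; region rows[0,8) x cols[8,10) = 8x2
Op 6 cut(0, 1): punch at orig (0,9); cuts so far [(0, 9), (6, 8), (7, 9)]; region rows[0,8) x cols[8,10) = 8x2
Unfold 1 (reflect across v@10): 6 holes -> [(0, 9), (0, 10), (6, 8), (6, 11), (7, 9), (7, 10)]
Unfold 2 (reflect across v@12): 12 holes -> [(0, 9), (0, 10), (0, 13), (0, 14), (6, 8), (6, 11), (6, 12), (6, 15), (7, 9), (7, 10), (7, 13), (7, 14)]
Unfold 3 (reflect across v@8): 24 holes -> [(0, 1), (0, 2), (0, 5), (0, 6), (0, 9), (0, 10), (0, 13), (0, 14), (6, 0), (6, 3), (6, 4), (6, 7), (6, 8), (6, 11), (6, 12), (6, 15), (7, 1), (7, 2), (7, 5), (7, 6), (7, 9), (7, 10), (7, 13), (7, 14)]
Holes: [(0, 1), (0, 2), (0, 5), (0, 6), (0, 9), (0, 10), (0, 13), (0, 14), (6, 0), (6, 3), (6, 4), (6, 7), (6, 8), (6, 11), (6, 12), (6, 15), (7, 1), (7, 2), (7, 5), (7, 6), (7, 9), (7, 10), (7, 13), (7, 14)]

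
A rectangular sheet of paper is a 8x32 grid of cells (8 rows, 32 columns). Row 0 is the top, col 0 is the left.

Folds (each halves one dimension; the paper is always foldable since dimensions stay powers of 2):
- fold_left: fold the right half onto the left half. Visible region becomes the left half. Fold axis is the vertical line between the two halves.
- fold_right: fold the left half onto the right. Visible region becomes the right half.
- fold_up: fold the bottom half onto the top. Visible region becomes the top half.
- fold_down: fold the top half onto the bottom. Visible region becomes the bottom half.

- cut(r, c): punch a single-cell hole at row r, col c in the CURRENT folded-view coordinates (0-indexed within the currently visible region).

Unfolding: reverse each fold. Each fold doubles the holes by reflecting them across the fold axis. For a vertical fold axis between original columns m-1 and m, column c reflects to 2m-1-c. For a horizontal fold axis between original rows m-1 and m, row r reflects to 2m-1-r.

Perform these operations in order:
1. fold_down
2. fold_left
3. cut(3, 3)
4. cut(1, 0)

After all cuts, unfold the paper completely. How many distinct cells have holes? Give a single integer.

Answer: 8

Derivation:
Op 1 fold_down: fold axis h@4; visible region now rows[4,8) x cols[0,32) = 4x32
Op 2 fold_left: fold axis v@16; visible region now rows[4,8) x cols[0,16) = 4x16
Op 3 cut(3, 3): punch at orig (7,3); cuts so far [(7, 3)]; region rows[4,8) x cols[0,16) = 4x16
Op 4 cut(1, 0): punch at orig (5,0); cuts so far [(5, 0), (7, 3)]; region rows[4,8) x cols[0,16) = 4x16
Unfold 1 (reflect across v@16): 4 holes -> [(5, 0), (5, 31), (7, 3), (7, 28)]
Unfold 2 (reflect across h@4): 8 holes -> [(0, 3), (0, 28), (2, 0), (2, 31), (5, 0), (5, 31), (7, 3), (7, 28)]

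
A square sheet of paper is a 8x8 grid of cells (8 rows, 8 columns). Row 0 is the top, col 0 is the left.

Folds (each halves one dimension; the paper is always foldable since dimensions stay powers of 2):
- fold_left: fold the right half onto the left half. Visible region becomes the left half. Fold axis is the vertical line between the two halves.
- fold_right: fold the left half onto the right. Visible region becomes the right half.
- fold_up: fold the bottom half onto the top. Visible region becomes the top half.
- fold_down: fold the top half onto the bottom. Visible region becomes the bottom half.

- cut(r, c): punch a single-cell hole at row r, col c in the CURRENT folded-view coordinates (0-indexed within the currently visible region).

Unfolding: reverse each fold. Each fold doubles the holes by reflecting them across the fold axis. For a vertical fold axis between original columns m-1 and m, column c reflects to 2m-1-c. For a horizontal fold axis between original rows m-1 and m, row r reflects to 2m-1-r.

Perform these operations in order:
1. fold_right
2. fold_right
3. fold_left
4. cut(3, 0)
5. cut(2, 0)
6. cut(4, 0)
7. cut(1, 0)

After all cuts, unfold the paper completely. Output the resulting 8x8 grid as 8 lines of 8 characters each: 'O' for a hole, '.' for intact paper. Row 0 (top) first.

Op 1 fold_right: fold axis v@4; visible region now rows[0,8) x cols[4,8) = 8x4
Op 2 fold_right: fold axis v@6; visible region now rows[0,8) x cols[6,8) = 8x2
Op 3 fold_left: fold axis v@7; visible region now rows[0,8) x cols[6,7) = 8x1
Op 4 cut(3, 0): punch at orig (3,6); cuts so far [(3, 6)]; region rows[0,8) x cols[6,7) = 8x1
Op 5 cut(2, 0): punch at orig (2,6); cuts so far [(2, 6), (3, 6)]; region rows[0,8) x cols[6,7) = 8x1
Op 6 cut(4, 0): punch at orig (4,6); cuts so far [(2, 6), (3, 6), (4, 6)]; region rows[0,8) x cols[6,7) = 8x1
Op 7 cut(1, 0): punch at orig (1,6); cuts so far [(1, 6), (2, 6), (3, 6), (4, 6)]; region rows[0,8) x cols[6,7) = 8x1
Unfold 1 (reflect across v@7): 8 holes -> [(1, 6), (1, 7), (2, 6), (2, 7), (3, 6), (3, 7), (4, 6), (4, 7)]
Unfold 2 (reflect across v@6): 16 holes -> [(1, 4), (1, 5), (1, 6), (1, 7), (2, 4), (2, 5), (2, 6), (2, 7), (3, 4), (3, 5), (3, 6), (3, 7), (4, 4), (4, 5), (4, 6), (4, 7)]
Unfold 3 (reflect across v@4): 32 holes -> [(1, 0), (1, 1), (1, 2), (1, 3), (1, 4), (1, 5), (1, 6), (1, 7), (2, 0), (2, 1), (2, 2), (2, 3), (2, 4), (2, 5), (2, 6), (2, 7), (3, 0), (3, 1), (3, 2), (3, 3), (3, 4), (3, 5), (3, 6), (3, 7), (4, 0), (4, 1), (4, 2), (4, 3), (4, 4), (4, 5), (4, 6), (4, 7)]

Answer: ........
OOOOOOOO
OOOOOOOO
OOOOOOOO
OOOOOOOO
........
........
........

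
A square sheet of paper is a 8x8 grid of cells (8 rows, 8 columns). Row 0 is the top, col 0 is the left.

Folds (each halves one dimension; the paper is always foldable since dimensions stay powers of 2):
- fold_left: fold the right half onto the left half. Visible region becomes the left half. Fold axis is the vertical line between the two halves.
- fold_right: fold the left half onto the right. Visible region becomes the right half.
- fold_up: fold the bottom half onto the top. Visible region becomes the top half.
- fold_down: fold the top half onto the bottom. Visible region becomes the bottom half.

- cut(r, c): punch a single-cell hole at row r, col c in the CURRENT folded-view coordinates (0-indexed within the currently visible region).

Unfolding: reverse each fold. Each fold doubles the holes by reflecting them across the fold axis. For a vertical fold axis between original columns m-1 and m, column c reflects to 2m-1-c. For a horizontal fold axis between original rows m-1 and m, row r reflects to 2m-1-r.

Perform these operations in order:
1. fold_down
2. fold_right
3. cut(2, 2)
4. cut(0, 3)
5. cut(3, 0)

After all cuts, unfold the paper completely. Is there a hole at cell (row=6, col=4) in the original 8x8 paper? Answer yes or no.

Op 1 fold_down: fold axis h@4; visible region now rows[4,8) x cols[0,8) = 4x8
Op 2 fold_right: fold axis v@4; visible region now rows[4,8) x cols[4,8) = 4x4
Op 3 cut(2, 2): punch at orig (6,6); cuts so far [(6, 6)]; region rows[4,8) x cols[4,8) = 4x4
Op 4 cut(0, 3): punch at orig (4,7); cuts so far [(4, 7), (6, 6)]; region rows[4,8) x cols[4,8) = 4x4
Op 5 cut(3, 0): punch at orig (7,4); cuts so far [(4, 7), (6, 6), (7, 4)]; region rows[4,8) x cols[4,8) = 4x4
Unfold 1 (reflect across v@4): 6 holes -> [(4, 0), (4, 7), (6, 1), (6, 6), (7, 3), (7, 4)]
Unfold 2 (reflect across h@4): 12 holes -> [(0, 3), (0, 4), (1, 1), (1, 6), (3, 0), (3, 7), (4, 0), (4, 7), (6, 1), (6, 6), (7, 3), (7, 4)]
Holes: [(0, 3), (0, 4), (1, 1), (1, 6), (3, 0), (3, 7), (4, 0), (4, 7), (6, 1), (6, 6), (7, 3), (7, 4)]

Answer: no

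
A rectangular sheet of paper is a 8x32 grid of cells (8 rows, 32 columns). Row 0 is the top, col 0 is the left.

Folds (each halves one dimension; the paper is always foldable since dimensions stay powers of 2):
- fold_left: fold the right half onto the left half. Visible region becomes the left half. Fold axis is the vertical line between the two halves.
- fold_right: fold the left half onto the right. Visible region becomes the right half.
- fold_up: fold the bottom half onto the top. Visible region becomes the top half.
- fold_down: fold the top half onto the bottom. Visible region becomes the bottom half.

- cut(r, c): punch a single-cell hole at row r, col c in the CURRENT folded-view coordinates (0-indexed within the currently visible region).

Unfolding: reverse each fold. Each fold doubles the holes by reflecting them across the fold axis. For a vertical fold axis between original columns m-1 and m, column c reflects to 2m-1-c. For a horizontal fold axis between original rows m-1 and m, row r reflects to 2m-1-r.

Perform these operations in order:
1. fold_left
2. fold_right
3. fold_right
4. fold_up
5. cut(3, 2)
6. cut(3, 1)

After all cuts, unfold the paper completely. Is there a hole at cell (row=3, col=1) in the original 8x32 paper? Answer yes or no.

Op 1 fold_left: fold axis v@16; visible region now rows[0,8) x cols[0,16) = 8x16
Op 2 fold_right: fold axis v@8; visible region now rows[0,8) x cols[8,16) = 8x8
Op 3 fold_right: fold axis v@12; visible region now rows[0,8) x cols[12,16) = 8x4
Op 4 fold_up: fold axis h@4; visible region now rows[0,4) x cols[12,16) = 4x4
Op 5 cut(3, 2): punch at orig (3,14); cuts so far [(3, 14)]; region rows[0,4) x cols[12,16) = 4x4
Op 6 cut(3, 1): punch at orig (3,13); cuts so far [(3, 13), (3, 14)]; region rows[0,4) x cols[12,16) = 4x4
Unfold 1 (reflect across h@4): 4 holes -> [(3, 13), (3, 14), (4, 13), (4, 14)]
Unfold 2 (reflect across v@12): 8 holes -> [(3, 9), (3, 10), (3, 13), (3, 14), (4, 9), (4, 10), (4, 13), (4, 14)]
Unfold 3 (reflect across v@8): 16 holes -> [(3, 1), (3, 2), (3, 5), (3, 6), (3, 9), (3, 10), (3, 13), (3, 14), (4, 1), (4, 2), (4, 5), (4, 6), (4, 9), (4, 10), (4, 13), (4, 14)]
Unfold 4 (reflect across v@16): 32 holes -> [(3, 1), (3, 2), (3, 5), (3, 6), (3, 9), (3, 10), (3, 13), (3, 14), (3, 17), (3, 18), (3, 21), (3, 22), (3, 25), (3, 26), (3, 29), (3, 30), (4, 1), (4, 2), (4, 5), (4, 6), (4, 9), (4, 10), (4, 13), (4, 14), (4, 17), (4, 18), (4, 21), (4, 22), (4, 25), (4, 26), (4, 29), (4, 30)]
Holes: [(3, 1), (3, 2), (3, 5), (3, 6), (3, 9), (3, 10), (3, 13), (3, 14), (3, 17), (3, 18), (3, 21), (3, 22), (3, 25), (3, 26), (3, 29), (3, 30), (4, 1), (4, 2), (4, 5), (4, 6), (4, 9), (4, 10), (4, 13), (4, 14), (4, 17), (4, 18), (4, 21), (4, 22), (4, 25), (4, 26), (4, 29), (4, 30)]

Answer: yes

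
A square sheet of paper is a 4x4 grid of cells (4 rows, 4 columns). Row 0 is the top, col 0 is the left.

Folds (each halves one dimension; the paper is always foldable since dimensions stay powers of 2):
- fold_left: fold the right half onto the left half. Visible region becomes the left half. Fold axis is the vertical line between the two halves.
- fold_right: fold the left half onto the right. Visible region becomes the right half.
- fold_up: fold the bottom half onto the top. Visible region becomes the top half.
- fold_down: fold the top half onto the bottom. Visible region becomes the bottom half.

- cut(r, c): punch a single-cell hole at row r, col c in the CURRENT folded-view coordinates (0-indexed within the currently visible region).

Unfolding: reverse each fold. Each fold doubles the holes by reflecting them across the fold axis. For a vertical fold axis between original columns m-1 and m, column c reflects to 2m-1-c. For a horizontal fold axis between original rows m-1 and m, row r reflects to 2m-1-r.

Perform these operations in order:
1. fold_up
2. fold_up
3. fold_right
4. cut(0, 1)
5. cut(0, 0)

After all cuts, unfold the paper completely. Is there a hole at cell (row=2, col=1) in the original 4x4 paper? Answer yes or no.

Op 1 fold_up: fold axis h@2; visible region now rows[0,2) x cols[0,4) = 2x4
Op 2 fold_up: fold axis h@1; visible region now rows[0,1) x cols[0,4) = 1x4
Op 3 fold_right: fold axis v@2; visible region now rows[0,1) x cols[2,4) = 1x2
Op 4 cut(0, 1): punch at orig (0,3); cuts so far [(0, 3)]; region rows[0,1) x cols[2,4) = 1x2
Op 5 cut(0, 0): punch at orig (0,2); cuts so far [(0, 2), (0, 3)]; region rows[0,1) x cols[2,4) = 1x2
Unfold 1 (reflect across v@2): 4 holes -> [(0, 0), (0, 1), (0, 2), (0, 3)]
Unfold 2 (reflect across h@1): 8 holes -> [(0, 0), (0, 1), (0, 2), (0, 3), (1, 0), (1, 1), (1, 2), (1, 3)]
Unfold 3 (reflect across h@2): 16 holes -> [(0, 0), (0, 1), (0, 2), (0, 3), (1, 0), (1, 1), (1, 2), (1, 3), (2, 0), (2, 1), (2, 2), (2, 3), (3, 0), (3, 1), (3, 2), (3, 3)]
Holes: [(0, 0), (0, 1), (0, 2), (0, 3), (1, 0), (1, 1), (1, 2), (1, 3), (2, 0), (2, 1), (2, 2), (2, 3), (3, 0), (3, 1), (3, 2), (3, 3)]

Answer: yes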